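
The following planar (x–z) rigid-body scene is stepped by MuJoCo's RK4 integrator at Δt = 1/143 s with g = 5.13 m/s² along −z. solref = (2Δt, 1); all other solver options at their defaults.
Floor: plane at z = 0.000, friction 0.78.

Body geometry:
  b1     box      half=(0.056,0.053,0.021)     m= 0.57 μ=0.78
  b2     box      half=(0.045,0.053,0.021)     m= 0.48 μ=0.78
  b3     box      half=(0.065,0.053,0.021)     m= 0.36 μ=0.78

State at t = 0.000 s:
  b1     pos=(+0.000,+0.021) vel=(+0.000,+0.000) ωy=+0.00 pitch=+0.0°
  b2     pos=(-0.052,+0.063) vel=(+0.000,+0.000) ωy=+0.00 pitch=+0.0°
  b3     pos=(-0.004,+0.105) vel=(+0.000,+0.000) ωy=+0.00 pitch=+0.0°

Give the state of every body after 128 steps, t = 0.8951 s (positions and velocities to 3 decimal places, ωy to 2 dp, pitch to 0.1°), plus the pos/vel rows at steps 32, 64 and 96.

State at t = 0.8951 s:
  b1     pos=(+0.000,+0.021) vel=(+0.000,+0.000) ωy=+0.00 pitch=+0.0°
  b2     pos=(-0.052,+0.063) vel=(+0.000,+0.000) ωy=+0.00 pitch=+0.0°
  b3     pos=(+0.008,+0.099) vel=(+0.000,+0.000) ωy=-0.01 pitch=+38.2°

Key-timestep trajectory:
   step    t(s)  b1.x    b1.z    b1.vx   b1.vz   b2.x    b2.z    b2.vx   b2.vz   b3.x    b3.z    b3.vx   b3.vz 
     32  0.2238   +0.000  +0.021  +0.000  +0.000   -0.052  +0.063  +0.000  +0.000   +0.001  +0.104  +0.052  -0.021
     64  0.4476   +0.000  +0.021  +0.000  +0.000   -0.052  +0.063  +0.000  +0.000   +0.008  +0.099  -0.084  -0.052
     96  0.6713   +0.000  +0.021  +0.000  +0.000   -0.052  +0.063  +0.000  +0.000   +0.008  +0.099  +0.000  +0.000


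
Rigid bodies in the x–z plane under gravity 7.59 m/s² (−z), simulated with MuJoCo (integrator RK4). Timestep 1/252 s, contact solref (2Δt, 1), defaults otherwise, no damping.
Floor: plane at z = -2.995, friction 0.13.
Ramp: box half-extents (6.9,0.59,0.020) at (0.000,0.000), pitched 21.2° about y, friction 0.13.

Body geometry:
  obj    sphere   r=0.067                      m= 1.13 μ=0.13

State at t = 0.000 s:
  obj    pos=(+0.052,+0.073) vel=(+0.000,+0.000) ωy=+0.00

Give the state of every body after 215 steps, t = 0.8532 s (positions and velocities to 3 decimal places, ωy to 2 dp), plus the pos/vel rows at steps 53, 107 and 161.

State at t = 0.8532 s:
  obj    pos=(+0.717,-0.185) vel=(+1.560,-0.605) ωy=+24.96

Key-timestep trajectory:
   step    t(s)  obj.x    obj.z    obj.vx   obj.vz 
     53  0.2103   +0.093  +0.057  +0.385  -0.149
    107  0.4246   +0.217  +0.009  +0.776  -0.301
    161  0.6389   +0.425  -0.072  +1.168  -0.453


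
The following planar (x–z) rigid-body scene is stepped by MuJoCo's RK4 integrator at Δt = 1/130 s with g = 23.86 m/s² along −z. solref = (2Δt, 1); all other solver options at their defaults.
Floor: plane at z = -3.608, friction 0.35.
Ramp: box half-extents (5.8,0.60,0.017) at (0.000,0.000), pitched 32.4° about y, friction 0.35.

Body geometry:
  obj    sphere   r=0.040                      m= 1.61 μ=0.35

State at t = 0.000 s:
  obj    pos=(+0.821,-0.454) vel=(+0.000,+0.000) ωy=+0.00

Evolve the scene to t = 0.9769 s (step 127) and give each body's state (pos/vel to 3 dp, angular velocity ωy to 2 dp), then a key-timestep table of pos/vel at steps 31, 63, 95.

State at t = 0.9769 s:
  obj    pos=(+4.500,-2.788) vel=(+7.531,-4.779) ωy=+223.00

Key-timestep trajectory:
   step    t(s)  obj.x    obj.z    obj.vx   obj.vz 
     31  0.2385   +1.040  -0.593  +1.839  -1.167
     63  0.4846   +1.727  -1.028  +3.736  -2.371
     95  0.7308   +2.880  -1.760  +5.634  -3.575


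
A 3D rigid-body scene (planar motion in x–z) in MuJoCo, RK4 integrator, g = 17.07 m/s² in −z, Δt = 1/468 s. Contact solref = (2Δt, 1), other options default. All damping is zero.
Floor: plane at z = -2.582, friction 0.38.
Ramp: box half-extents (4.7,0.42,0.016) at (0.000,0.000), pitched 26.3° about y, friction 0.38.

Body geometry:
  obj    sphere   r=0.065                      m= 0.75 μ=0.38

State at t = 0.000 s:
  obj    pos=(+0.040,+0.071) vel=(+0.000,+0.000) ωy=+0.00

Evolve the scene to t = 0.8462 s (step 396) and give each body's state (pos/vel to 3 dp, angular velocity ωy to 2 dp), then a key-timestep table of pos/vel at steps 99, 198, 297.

State at t = 0.8462 s:
  obj    pos=(+1.774,-0.786) vel=(+4.098,-2.025) ωy=+70.32

Key-timestep trajectory:
   step    t(s)  obj.x    obj.z    obj.vx   obj.vz 
     99  0.2115   +0.148  +0.017  +1.025  -0.506
    198  0.4231   +0.473  -0.144  +2.049  -1.013
    297  0.6346   +1.015  -0.411  +3.074  -1.519


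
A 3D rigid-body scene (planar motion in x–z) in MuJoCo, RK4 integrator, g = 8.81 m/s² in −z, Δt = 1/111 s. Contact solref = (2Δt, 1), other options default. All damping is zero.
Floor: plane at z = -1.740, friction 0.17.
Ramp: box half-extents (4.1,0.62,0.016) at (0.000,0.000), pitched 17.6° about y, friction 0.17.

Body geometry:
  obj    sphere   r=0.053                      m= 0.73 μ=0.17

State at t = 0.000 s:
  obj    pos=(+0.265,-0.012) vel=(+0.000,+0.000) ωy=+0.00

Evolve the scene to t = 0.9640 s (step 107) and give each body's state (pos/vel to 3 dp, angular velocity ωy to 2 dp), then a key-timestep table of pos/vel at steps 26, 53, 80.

State at t = 0.9640 s:
  obj    pos=(+1.108,-0.279) vel=(+1.748,-0.555) ωy=+34.60

Key-timestep trajectory:
   step    t(s)  obj.x    obj.z    obj.vx   obj.vz 
     26  0.2342   +0.315  -0.028  +0.425  -0.135
     53  0.4775   +0.472  -0.077  +0.866  -0.275
     80  0.7207   +0.736  -0.161  +1.307  -0.415


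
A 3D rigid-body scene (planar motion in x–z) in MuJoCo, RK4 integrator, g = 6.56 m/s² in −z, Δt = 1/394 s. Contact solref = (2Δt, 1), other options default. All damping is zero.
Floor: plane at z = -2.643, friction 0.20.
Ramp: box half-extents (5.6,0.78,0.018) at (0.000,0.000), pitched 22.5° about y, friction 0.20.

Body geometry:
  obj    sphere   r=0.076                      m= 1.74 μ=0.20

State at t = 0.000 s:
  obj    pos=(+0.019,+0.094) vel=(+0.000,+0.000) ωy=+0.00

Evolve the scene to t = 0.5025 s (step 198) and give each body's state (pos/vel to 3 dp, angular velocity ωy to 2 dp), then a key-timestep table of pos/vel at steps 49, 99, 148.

State at t = 0.5025 s:
  obj    pos=(+0.228,+0.007) vel=(+0.833,-0.345) ωy=+11.85

Key-timestep trajectory:
   step    t(s)  obj.x    obj.z    obj.vx   obj.vz 
     49  0.1244   +0.032  +0.089  +0.206  -0.085
     99  0.2513   +0.071  +0.072  +0.416  -0.172
    148  0.3756   +0.136  +0.045  +0.622  -0.258


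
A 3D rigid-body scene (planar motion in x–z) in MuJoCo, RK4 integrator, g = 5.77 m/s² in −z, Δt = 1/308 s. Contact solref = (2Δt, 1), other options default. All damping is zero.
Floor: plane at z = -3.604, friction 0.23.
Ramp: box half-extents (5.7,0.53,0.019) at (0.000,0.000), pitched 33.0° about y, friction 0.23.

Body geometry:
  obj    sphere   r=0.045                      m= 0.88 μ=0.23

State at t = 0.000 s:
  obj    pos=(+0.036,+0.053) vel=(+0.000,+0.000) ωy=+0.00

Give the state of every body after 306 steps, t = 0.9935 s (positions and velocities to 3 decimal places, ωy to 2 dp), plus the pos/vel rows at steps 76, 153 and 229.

State at t = 0.9935 s:
  obj    pos=(+0.965,-0.551) vel=(+1.870,-1.215) ωy=+49.55

Key-timestep trajectory:
   step    t(s)  obj.x    obj.z    obj.vx   obj.vz 
     76  0.2468   +0.093  +0.016  +0.465  -0.302
    153  0.4968   +0.268  -0.098  +0.935  -0.607
    229  0.7435   +0.556  -0.285  +1.400  -0.909


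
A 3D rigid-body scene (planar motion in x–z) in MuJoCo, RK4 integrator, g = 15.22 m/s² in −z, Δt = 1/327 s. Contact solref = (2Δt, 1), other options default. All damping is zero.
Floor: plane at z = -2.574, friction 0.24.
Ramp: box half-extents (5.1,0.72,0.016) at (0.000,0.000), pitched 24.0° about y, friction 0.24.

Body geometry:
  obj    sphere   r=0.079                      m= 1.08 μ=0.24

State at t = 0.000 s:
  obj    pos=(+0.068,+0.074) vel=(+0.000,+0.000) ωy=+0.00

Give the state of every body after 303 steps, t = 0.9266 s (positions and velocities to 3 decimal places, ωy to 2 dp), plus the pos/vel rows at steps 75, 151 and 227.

State at t = 0.9266 s:
  obj    pos=(+1.802,-0.698) vel=(+3.743,-1.667) ωy=+51.86

Key-timestep trajectory:
   step    t(s)  obj.x    obj.z    obj.vx   obj.vz 
     75  0.2294   +0.174  +0.026  +0.927  -0.413
    151  0.4618   +0.499  -0.118  +1.865  -0.831
    227  0.6942   +1.041  -0.360  +2.804  -1.249


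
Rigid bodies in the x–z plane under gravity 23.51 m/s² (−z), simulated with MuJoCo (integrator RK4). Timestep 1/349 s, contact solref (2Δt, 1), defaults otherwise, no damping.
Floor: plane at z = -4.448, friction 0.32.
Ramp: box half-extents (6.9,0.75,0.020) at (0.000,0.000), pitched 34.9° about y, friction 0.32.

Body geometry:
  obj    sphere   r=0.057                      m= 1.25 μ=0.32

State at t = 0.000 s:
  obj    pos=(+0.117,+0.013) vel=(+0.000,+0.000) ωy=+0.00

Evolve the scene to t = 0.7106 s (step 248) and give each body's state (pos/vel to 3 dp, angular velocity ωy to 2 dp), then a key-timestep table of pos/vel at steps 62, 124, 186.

State at t = 0.7106 s:
  obj    pos=(+2.107,-1.376) vel=(+5.600,-3.906) ωy=+119.76

Key-timestep trajectory:
   step    t(s)  obj.x    obj.z    obj.vx   obj.vz 
     62  0.1777   +0.241  -0.074  +1.400  -0.977
    124  0.3553   +0.614  -0.335  +2.800  -1.953
    186  0.5330   +1.236  -0.768  +4.200  -2.930


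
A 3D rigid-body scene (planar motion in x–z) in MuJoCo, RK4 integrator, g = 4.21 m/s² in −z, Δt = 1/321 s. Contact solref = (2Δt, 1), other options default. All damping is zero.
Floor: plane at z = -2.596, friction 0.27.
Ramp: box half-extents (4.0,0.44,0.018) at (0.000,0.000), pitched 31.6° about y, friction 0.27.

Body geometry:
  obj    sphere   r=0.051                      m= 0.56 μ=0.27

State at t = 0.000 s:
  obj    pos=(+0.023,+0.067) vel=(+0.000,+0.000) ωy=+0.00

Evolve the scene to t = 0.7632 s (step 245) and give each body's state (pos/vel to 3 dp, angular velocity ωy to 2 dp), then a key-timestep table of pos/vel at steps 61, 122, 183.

State at t = 0.7632 s:
  obj    pos=(+0.414,-0.174) vel=(+1.024,-0.630) ωy=+23.58

Key-timestep trajectory:
   step    t(s)  obj.x    obj.z    obj.vx   obj.vz 
     61  0.1900   +0.047  +0.052  +0.255  -0.157
    122  0.3801   +0.120  +0.007  +0.510  -0.314
    183  0.5701   +0.241  -0.067  +0.765  -0.471


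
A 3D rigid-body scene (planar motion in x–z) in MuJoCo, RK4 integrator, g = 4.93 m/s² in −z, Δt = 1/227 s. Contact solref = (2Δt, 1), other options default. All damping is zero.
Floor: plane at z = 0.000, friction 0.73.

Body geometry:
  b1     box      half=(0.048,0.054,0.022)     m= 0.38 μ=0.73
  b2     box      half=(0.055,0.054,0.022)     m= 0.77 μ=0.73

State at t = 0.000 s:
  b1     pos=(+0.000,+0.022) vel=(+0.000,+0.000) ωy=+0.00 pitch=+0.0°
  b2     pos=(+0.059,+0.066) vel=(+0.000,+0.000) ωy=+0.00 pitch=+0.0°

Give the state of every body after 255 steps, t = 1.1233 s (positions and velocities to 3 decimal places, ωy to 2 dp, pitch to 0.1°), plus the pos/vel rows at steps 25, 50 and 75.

State at t = 1.1233 s:
  b1     pos=(+0.000,+0.022) vel=(+0.000,+0.000) ωy=+0.00 pitch=+0.0°
  b2     pos=(+0.071,+0.053) vel=(+0.000,+0.000) ωy=-0.01 pitch=+41.7°

Key-timestep trajectory:
   step    t(s)  b1.x    b1.z    b1.vx   b1.vz   b2.x    b2.z    b2.vx   b2.vz 
     25  0.1101   +0.000  +0.022  +0.000  +0.000   +0.063  +0.063  +0.074  -0.057
     50  0.2203   +0.000  +0.022  +0.000  +0.000   +0.073  +0.053  +0.062  +0.072
     75  0.3304   +0.000  +0.022  +0.000  +0.000   +0.073  +0.054  -0.069  -0.030


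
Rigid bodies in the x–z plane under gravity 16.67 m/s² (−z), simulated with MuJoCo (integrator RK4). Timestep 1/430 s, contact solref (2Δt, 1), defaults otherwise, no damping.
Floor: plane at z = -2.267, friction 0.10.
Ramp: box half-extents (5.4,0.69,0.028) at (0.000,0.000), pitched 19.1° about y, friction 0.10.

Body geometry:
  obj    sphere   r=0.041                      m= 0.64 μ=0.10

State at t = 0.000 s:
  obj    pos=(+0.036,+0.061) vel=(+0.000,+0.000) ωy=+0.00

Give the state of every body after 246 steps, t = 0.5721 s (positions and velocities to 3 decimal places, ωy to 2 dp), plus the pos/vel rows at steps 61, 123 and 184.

State at t = 0.5721 s:
  obj    pos=(+0.639,-0.148) vel=(+2.106,-0.729) ωy=+54.35

Key-timestep trajectory:
   step    t(s)  obj.x    obj.z    obj.vx   obj.vz 
     61  0.1419   +0.073  +0.048  +0.522  -0.181
    123  0.2860   +0.187  +0.008  +1.053  -0.365
    184  0.4279   +0.373  -0.056  +1.576  -0.546


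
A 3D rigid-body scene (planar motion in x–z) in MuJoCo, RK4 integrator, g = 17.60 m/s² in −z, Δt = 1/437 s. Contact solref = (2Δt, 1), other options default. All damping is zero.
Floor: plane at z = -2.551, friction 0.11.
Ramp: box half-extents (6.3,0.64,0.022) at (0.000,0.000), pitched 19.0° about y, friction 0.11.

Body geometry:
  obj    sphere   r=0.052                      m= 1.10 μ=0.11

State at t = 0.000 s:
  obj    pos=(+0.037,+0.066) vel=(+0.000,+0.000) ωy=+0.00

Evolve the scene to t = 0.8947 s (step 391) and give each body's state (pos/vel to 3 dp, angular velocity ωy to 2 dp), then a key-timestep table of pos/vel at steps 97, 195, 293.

State at t = 0.8947 s:
  obj    pos=(+1.586,-0.468) vel=(+3.463,-1.192) ωy=+70.41

Key-timestep trajectory:
   step    t(s)  obj.x    obj.z    obj.vx   obj.vz 
     97  0.2220   +0.132  +0.033  +0.859  -0.296
    195  0.4462   +0.422  -0.067  +1.727  -0.595
    293  0.6705   +0.907  -0.234  +2.595  -0.893


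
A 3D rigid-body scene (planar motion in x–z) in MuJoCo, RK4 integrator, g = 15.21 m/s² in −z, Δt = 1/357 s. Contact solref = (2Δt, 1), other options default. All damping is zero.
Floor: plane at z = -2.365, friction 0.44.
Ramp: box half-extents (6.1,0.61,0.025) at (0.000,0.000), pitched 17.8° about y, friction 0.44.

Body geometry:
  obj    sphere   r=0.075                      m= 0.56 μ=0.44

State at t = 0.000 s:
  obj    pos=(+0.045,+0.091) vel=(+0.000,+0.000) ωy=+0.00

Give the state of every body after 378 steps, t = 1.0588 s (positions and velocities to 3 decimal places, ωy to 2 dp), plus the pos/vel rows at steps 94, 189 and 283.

State at t = 1.0588 s:
  obj    pos=(+1.818,-0.479) vel=(+3.348,-1.075) ωy=+46.88

Key-timestep trajectory:
   step    t(s)  obj.x    obj.z    obj.vx   obj.vz 
     94  0.2633   +0.155  +0.055  +0.833  -0.267
    189  0.5294   +0.488  -0.052  +1.674  -0.538
    283  0.7927   +1.039  -0.228  +2.507  -0.805


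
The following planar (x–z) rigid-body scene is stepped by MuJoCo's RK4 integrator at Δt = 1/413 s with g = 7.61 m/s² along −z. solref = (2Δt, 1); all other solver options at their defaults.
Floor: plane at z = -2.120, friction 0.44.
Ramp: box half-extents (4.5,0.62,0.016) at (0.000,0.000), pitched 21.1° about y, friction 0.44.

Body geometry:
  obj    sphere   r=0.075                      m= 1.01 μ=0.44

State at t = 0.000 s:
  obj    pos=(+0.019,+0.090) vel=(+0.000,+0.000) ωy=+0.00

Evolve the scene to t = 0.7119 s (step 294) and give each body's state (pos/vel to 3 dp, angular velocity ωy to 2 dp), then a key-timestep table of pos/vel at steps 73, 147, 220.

State at t = 0.7119 s:
  obj    pos=(+0.482,-0.088) vel=(+1.300,-0.501) ωy=+18.57

Key-timestep trajectory:
   step    t(s)  obj.x    obj.z    obj.vx   obj.vz 
     73  0.1768   +0.048  +0.079  +0.323  -0.125
    147  0.3559   +0.135  +0.046  +0.650  -0.251
    220  0.5327   +0.278  -0.010  +0.973  -0.375


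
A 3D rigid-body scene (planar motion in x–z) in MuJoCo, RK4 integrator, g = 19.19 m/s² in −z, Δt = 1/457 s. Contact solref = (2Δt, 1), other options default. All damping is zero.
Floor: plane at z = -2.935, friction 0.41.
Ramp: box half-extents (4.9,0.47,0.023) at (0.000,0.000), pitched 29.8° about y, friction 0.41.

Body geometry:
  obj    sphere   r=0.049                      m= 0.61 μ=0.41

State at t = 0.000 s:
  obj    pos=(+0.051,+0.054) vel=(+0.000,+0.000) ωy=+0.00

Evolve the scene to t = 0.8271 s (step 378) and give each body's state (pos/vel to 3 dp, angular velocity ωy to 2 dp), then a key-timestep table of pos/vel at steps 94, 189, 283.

State at t = 0.8271 s:
  obj    pos=(+2.073,-1.104) vel=(+4.889,-2.800) ωy=+114.98

Key-timestep trajectory:
   step    t(s)  obj.x    obj.z    obj.vx   obj.vz 
     94  0.2057   +0.176  -0.018  +1.216  -0.696
    189  0.4136   +0.557  -0.236  +2.445  -1.400
    283  0.6193   +1.184  -0.595  +3.661  -2.096


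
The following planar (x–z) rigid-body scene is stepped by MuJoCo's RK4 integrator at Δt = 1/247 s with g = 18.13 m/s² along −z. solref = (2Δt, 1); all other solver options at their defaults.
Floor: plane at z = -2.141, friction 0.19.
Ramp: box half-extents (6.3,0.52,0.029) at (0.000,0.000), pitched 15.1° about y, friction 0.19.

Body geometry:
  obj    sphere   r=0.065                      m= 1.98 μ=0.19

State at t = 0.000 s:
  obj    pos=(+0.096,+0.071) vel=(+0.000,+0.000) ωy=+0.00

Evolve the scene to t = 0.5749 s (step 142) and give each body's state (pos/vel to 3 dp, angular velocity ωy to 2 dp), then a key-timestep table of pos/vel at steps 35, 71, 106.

State at t = 0.5749 s:
  obj    pos=(+0.634,-0.074) vel=(+1.873,-0.505) ωy=+29.83

Key-timestep trajectory:
   step    t(s)  obj.x    obj.z    obj.vx   obj.vz 
     35  0.1417   +0.129  +0.063  +0.462  -0.125
     71  0.2874   +0.231  +0.035  +0.936  -0.253
    106  0.4291   +0.396  -0.010  +1.398  -0.377


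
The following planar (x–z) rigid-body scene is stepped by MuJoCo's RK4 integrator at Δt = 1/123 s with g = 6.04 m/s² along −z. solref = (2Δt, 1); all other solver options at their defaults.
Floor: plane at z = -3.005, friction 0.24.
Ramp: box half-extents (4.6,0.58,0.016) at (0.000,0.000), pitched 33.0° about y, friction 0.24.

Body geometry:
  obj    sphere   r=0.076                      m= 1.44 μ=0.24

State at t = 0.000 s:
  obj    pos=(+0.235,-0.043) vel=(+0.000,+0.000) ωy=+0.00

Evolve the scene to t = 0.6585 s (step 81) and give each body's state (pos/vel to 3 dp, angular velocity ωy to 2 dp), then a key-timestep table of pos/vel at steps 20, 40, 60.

State at t = 0.6585 s:
  obj    pos=(+0.663,-0.321) vel=(+1.298,-0.843) ωy=+20.35

Key-timestep trajectory:
   step    t(s)  obj.x    obj.z    obj.vx   obj.vz 
     20  0.1626   +0.261  -0.060  +0.321  -0.208
     40  0.3252   +0.339  -0.111  +0.641  -0.416
     60  0.4878   +0.470  -0.195  +0.962  -0.624


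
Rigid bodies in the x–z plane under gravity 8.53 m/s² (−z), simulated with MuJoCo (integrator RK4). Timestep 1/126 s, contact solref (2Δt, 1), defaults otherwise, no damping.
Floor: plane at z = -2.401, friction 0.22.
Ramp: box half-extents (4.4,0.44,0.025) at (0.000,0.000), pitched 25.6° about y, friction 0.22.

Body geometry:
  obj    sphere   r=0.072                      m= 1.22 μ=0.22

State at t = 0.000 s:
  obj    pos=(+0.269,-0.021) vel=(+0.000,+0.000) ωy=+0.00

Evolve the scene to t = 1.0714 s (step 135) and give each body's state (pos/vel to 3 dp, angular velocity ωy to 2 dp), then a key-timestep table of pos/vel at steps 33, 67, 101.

State at t = 1.0714 s:
  obj    pos=(+1.632,-0.674) vel=(+2.544,-1.219) ωy=+39.16

Key-timestep trajectory:
   step    t(s)  obj.x    obj.z    obj.vx   obj.vz 
     33  0.2619   +0.350  -0.060  +0.622  -0.298
     67  0.5317   +0.605  -0.182  +1.263  -0.605
    101  0.8016   +1.032  -0.387  +1.903  -0.912


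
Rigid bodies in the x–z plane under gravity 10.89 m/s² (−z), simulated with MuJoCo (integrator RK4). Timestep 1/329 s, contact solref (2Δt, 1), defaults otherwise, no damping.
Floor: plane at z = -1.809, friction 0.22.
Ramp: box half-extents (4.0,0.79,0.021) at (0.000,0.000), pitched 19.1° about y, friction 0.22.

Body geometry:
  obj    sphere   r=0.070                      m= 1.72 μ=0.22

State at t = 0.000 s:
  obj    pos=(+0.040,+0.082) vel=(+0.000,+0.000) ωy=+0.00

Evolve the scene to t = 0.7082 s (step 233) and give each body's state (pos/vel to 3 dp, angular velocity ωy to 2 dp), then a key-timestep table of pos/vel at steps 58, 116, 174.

State at t = 0.7082 s:
  obj    pos=(+0.643,-0.126) vel=(+1.703,-0.590) ωy=+25.75

Key-timestep trajectory:
   step    t(s)  obj.x    obj.z    obj.vx   obj.vz 
     58  0.1763   +0.078  +0.069  +0.424  -0.147
    116  0.3526   +0.190  +0.031  +0.848  -0.294
    174  0.5289   +0.377  -0.034  +1.272  -0.441


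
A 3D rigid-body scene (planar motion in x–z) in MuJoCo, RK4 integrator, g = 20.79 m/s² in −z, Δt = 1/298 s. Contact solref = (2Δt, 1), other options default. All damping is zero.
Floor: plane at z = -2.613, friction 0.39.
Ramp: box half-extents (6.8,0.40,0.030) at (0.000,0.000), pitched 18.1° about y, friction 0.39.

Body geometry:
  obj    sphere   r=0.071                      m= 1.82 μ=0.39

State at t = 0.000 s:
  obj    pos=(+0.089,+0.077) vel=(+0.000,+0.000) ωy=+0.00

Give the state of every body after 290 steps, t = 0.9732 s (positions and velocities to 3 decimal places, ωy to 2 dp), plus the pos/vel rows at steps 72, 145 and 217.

State at t = 0.9732 s:
  obj    pos=(+2.166,-0.602) vel=(+4.268,-1.395) ωy=+63.23

Key-timestep trajectory:
   step    t(s)  obj.x    obj.z    obj.vx   obj.vz 
     72  0.2416   +0.217  +0.035  +1.060  -0.346
    145  0.4866   +0.608  -0.093  +2.134  -0.697
    217  0.7282   +1.252  -0.303  +3.193  -1.044


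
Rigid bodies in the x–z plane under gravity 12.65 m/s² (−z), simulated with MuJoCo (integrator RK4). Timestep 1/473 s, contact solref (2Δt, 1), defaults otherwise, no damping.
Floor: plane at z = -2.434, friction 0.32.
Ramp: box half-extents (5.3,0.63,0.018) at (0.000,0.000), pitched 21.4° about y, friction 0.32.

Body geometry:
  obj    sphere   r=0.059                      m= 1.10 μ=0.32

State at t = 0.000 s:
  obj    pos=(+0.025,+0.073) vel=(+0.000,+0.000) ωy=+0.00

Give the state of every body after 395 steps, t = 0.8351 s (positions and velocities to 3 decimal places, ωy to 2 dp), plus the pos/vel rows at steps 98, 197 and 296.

State at t = 0.8351 s:
  obj    pos=(+1.095,-0.347) vel=(+2.563,-1.005) ωy=+46.66

Key-timestep trajectory:
   step    t(s)  obj.x    obj.z    obj.vx   obj.vz 
     98  0.2072   +0.091  +0.047  +0.636  -0.249
    197  0.4165   +0.291  -0.031  +1.279  -0.501
    296  0.6258   +0.626  -0.163  +1.921  -0.753


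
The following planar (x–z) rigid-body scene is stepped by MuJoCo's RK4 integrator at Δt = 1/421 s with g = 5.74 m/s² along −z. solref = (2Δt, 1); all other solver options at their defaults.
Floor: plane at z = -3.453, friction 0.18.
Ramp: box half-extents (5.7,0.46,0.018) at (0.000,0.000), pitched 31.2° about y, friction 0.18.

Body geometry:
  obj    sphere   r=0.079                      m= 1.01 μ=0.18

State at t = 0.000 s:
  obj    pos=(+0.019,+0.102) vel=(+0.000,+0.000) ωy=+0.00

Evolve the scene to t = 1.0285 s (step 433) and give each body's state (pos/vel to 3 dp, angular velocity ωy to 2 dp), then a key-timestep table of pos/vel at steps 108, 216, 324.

State at t = 1.0285 s:
  obj    pos=(+0.980,-0.480) vel=(+1.869,-1.132) ωy=+27.65

Key-timestep trajectory:
   step    t(s)  obj.x    obj.z    obj.vx   obj.vz 
    108  0.2565   +0.079  +0.066  +0.466  -0.282
    216  0.5131   +0.258  -0.043  +0.932  -0.565
    324  0.7696   +0.557  -0.224  +1.398  -0.847


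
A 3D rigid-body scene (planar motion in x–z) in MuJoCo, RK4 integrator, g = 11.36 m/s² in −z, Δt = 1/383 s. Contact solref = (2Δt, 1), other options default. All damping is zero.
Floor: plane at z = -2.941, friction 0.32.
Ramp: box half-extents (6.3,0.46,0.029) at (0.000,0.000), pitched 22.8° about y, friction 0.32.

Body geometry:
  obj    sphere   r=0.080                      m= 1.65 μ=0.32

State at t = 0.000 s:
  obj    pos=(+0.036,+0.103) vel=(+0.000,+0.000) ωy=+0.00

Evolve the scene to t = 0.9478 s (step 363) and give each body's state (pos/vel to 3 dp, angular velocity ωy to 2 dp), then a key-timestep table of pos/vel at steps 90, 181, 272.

State at t = 0.9478 s:
  obj    pos=(+1.338,-0.444) vel=(+2.747,-1.155) ωy=+37.25

Key-timestep trajectory:
   step    t(s)  obj.x    obj.z    obj.vx   obj.vz 
     90  0.2350   +0.116  +0.069  +0.681  -0.286
    181  0.4726   +0.360  -0.033  +1.370  -0.576
    272  0.7102   +0.767  -0.204  +2.059  -0.865


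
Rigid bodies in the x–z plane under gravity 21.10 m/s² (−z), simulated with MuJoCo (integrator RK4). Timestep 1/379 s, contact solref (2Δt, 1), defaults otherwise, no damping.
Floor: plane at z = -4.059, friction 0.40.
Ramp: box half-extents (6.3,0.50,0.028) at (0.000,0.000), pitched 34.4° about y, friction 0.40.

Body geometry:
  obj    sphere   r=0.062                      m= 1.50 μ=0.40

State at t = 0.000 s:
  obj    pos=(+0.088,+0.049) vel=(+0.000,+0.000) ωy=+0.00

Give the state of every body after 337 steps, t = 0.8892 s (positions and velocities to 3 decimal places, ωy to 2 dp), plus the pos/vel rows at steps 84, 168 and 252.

State at t = 0.8892 s:
  obj    pos=(+2.866,-1.853) vel=(+6.247,-4.278) ωy=+122.11

Key-timestep trajectory:
   step    t(s)  obj.x    obj.z    obj.vx   obj.vz 
     84  0.2216   +0.261  -0.069  +1.557  -1.066
    168  0.4433   +0.778  -0.424  +3.114  -2.133
    252  0.6649   +1.641  -1.015  +4.672  -3.199


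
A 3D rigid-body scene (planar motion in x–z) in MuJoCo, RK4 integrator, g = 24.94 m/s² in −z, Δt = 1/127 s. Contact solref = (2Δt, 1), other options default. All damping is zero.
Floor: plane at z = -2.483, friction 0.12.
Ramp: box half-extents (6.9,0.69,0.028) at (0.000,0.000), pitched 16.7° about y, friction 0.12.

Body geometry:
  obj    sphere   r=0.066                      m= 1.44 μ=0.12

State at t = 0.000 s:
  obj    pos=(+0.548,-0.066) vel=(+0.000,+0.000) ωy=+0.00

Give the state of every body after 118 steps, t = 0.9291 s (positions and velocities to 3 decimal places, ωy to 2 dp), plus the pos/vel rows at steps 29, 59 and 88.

State at t = 0.9291 s:
  obj    pos=(+2.665,-0.701) vel=(+4.556,-1.367) ωy=+72.03

Key-timestep trajectory:
   step    t(s)  obj.x    obj.z    obj.vx   obj.vz 
     29  0.2283   +0.676  -0.105  +1.120  -0.336
     59  0.4646   +1.077  -0.225  +2.278  -0.684
     88  0.6929   +1.725  -0.420  +3.398  -1.019


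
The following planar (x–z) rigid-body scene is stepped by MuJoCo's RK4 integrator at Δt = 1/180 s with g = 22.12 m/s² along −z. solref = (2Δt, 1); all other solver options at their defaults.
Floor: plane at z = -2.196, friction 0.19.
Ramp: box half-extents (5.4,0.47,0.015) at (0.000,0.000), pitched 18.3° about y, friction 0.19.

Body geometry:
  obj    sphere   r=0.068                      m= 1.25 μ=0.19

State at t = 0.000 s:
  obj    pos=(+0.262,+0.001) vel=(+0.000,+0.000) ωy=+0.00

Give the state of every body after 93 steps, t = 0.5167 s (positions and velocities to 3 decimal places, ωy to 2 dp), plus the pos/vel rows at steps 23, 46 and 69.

State at t = 0.5167 s:
  obj    pos=(+0.891,-0.207) vel=(+2.434,-0.805) ωy=+37.68

Key-timestep trajectory:
   step    t(s)  obj.x    obj.z    obj.vx   obj.vz 
     23  0.1278   +0.300  -0.012  +0.602  -0.199
     46  0.2556   +0.416  -0.050  +1.204  -0.398
     69  0.3833   +0.608  -0.114  +1.806  -0.597


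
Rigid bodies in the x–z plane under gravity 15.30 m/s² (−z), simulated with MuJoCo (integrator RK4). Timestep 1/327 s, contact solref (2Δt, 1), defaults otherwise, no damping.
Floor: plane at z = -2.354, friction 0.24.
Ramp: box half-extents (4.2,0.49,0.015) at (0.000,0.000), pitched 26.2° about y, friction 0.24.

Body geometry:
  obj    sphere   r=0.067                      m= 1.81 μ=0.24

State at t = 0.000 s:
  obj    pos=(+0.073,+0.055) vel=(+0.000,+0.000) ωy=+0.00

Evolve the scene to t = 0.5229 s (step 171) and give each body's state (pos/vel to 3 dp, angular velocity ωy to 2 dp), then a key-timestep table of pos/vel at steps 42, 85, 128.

State at t = 0.5229 s:
  obj    pos=(+0.665,-0.236) vel=(+2.264,-1.114) ωy=+37.65

Key-timestep trajectory:
   step    t(s)  obj.x    obj.z    obj.vx   obj.vz 
     42  0.1284   +0.109  +0.038  +0.556  -0.274
     85  0.2599   +0.219  -0.017  +1.126  -0.554
    128  0.3914   +0.405  -0.108  +1.695  -0.834


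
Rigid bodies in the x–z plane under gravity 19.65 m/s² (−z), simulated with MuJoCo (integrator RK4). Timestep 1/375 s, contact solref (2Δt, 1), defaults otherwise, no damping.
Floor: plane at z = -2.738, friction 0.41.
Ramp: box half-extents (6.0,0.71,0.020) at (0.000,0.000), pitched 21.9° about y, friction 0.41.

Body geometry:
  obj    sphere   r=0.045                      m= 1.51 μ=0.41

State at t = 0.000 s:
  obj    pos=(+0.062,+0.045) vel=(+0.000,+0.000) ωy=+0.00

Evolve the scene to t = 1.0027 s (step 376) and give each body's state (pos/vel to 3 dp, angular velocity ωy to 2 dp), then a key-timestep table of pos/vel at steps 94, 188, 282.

State at t = 1.0027 s:
  obj    pos=(+2.504,-0.936) vel=(+4.870,-1.958) ωy=+116.64

Key-timestep trajectory:
   step    t(s)  obj.x    obj.z    obj.vx   obj.vz 
     94  0.2507   +0.215  -0.016  +1.218  -0.490
    188  0.5013   +0.673  -0.200  +2.435  -0.979
    282  0.7520   +1.436  -0.507  +3.653  -1.468


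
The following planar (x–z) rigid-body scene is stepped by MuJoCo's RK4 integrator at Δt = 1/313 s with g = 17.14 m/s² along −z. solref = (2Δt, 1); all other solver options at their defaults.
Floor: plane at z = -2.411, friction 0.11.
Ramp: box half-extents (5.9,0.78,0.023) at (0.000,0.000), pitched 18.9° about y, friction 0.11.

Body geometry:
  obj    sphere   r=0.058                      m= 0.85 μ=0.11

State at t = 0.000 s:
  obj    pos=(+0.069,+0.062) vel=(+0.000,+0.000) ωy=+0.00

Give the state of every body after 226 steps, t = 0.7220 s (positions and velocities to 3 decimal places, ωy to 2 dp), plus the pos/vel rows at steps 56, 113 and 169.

State at t = 0.7220 s:
  obj    pos=(+1.047,-0.273) vel=(+2.709,-0.928) ωy=+49.36

Key-timestep trajectory:
   step    t(s)  obj.x    obj.z    obj.vx   obj.vz 
     56  0.1789   +0.129  +0.041  +0.672  -0.230
    113  0.3610   +0.314  -0.022  +1.355  -0.464
    169  0.5399   +0.616  -0.125  +2.026  -0.694


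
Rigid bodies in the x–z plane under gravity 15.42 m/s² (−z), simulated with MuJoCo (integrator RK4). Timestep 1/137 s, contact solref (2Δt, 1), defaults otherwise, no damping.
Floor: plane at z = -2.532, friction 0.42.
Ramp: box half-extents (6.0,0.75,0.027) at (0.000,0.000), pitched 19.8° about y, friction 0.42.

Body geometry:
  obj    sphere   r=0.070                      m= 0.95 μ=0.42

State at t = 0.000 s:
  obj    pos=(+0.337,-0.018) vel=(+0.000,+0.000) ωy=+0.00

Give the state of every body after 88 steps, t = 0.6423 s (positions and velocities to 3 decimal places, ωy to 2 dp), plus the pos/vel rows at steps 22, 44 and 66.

State at t = 0.6423 s:
  obj    pos=(+1.061,-0.279) vel=(+2.255,-0.812) ωy=+34.22

Key-timestep trajectory:
   step    t(s)  obj.x    obj.z    obj.vx   obj.vz 
     22  0.1606   +0.382  -0.035  +0.564  -0.203
     44  0.3212   +0.518  -0.083  +1.127  -0.406
     66  0.4818   +0.744  -0.165  +1.691  -0.609


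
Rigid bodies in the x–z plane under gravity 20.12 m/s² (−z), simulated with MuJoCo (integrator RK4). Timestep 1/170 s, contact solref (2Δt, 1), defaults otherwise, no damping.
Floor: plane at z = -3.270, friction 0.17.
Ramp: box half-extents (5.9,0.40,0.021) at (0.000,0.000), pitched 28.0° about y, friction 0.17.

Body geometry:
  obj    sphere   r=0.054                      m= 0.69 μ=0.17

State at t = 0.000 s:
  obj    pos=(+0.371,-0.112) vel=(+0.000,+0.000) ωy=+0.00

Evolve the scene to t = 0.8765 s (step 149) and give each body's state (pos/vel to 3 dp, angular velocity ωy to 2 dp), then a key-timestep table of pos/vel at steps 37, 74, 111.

State at t = 0.8765 s:
  obj    pos=(+2.660,-1.329) vel=(+5.222,-2.777) ωy=+109.46

Key-timestep trajectory:
   step    t(s)  obj.x    obj.z    obj.vx   obj.vz 
     37  0.2176   +0.512  -0.187  +1.297  -0.690
     74  0.4353   +0.936  -0.413  +2.594  -1.379
    111  0.6529   +1.641  -0.788  +3.890  -2.069


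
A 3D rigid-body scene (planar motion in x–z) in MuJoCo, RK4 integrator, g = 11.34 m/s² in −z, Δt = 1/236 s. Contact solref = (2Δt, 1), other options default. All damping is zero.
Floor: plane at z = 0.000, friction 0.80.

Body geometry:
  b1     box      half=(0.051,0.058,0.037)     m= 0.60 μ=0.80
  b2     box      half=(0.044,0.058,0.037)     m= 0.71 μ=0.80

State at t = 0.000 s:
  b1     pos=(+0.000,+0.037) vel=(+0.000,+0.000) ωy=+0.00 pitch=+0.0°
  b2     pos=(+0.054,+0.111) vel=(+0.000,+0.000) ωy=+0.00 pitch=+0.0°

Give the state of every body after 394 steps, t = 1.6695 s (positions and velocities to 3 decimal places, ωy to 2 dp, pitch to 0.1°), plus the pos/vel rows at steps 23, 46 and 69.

State at t = 1.6695 s:
  b1     pos=(+0.000,+0.037) vel=(+0.000,+0.000) ωy=+0.00 pitch=+0.0°
  b2     pos=(+0.097,+0.044) vel=(+0.000,+0.000) ωy=+0.00 pitch=+90.0°

Key-timestep trajectory:
   step    t(s)  b1.x    b1.z    b1.vx   b1.vz   b2.x    b2.z    b2.vx   b2.vz 
     23  0.0975   +0.000  +0.037  +0.000  +0.000   +0.057  +0.111  +0.064  -0.010
     46  0.1949   +0.000  +0.037  +0.000  +0.000   +0.069  +0.106  +0.213  -0.124
     69  0.2924   +0.000  +0.037  +0.000  +0.000   +0.095  +0.063  +0.279  -0.927


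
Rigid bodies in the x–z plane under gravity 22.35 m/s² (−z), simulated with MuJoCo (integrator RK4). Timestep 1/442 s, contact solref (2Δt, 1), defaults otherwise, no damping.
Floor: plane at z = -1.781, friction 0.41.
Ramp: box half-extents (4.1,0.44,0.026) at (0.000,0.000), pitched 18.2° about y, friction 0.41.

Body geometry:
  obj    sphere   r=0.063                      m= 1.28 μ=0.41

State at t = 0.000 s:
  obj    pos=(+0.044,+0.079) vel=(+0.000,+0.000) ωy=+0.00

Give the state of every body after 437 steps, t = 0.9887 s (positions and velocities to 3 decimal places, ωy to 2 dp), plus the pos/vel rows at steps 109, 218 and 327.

State at t = 0.9887 s:
  obj    pos=(+2.359,-0.682) vel=(+4.683,-1.540) ωy=+78.25

Key-timestep trajectory:
   step    t(s)  obj.x    obj.z    obj.vx   obj.vz 
    109  0.2466   +0.188  +0.032  +1.168  -0.384
    218  0.4932   +0.620  -0.110  +2.336  -0.768
    327  0.7398   +1.340  -0.347  +3.504  -1.152


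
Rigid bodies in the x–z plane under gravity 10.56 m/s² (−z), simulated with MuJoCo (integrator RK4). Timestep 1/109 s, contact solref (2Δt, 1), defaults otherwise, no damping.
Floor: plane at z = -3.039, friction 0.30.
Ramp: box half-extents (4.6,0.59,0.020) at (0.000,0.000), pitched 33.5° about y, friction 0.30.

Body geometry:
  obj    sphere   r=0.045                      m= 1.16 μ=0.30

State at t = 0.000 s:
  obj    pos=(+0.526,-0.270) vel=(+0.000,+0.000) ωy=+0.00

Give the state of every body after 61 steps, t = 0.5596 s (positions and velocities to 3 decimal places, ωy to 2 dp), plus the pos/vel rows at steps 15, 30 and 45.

State at t = 0.5596 s:
  obj    pos=(+1.070,-0.630) vel=(+1.943,-1.286) ωy=+51.73

Key-timestep trajectory:
   step    t(s)  obj.x    obj.z    obj.vx   obj.vz 
     15  0.1376   +0.559  -0.292  +0.478  -0.316
     30  0.2752   +0.658  -0.357  +0.956  -0.633
     45  0.4128   +0.822  -0.466  +1.434  -0.949


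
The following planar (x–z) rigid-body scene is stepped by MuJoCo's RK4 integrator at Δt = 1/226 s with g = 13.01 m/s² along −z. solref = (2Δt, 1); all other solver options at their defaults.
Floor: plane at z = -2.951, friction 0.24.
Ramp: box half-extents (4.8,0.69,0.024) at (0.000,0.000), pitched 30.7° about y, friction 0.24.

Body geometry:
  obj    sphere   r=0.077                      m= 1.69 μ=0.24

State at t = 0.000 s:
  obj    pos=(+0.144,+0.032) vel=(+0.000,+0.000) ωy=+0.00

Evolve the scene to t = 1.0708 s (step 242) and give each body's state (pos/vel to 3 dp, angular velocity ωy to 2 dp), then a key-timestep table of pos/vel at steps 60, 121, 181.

State at t = 1.0708 s:
  obj    pos=(+2.483,-1.357) vel=(+4.369,-2.594) ωy=+65.96

Key-timestep trajectory:
   step    t(s)  obj.x    obj.z    obj.vx   obj.vz 
     60  0.2655   +0.288  -0.053  +1.083  -0.643
    121  0.5354   +0.729  -0.315  +2.184  -1.297
    181  0.8009   +1.453  -0.745  +3.268  -1.940


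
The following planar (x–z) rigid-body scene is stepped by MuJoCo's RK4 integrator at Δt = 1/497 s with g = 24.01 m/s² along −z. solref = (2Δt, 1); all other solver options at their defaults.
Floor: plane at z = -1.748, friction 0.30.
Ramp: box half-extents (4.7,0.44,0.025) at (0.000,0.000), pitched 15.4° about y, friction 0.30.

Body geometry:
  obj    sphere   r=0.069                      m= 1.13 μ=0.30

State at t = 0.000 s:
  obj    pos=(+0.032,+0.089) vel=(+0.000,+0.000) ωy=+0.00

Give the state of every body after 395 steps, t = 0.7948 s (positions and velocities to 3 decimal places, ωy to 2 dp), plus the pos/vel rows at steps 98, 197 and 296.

State at t = 0.7948 s:
  obj    pos=(+1.419,-0.293) vel=(+3.490,-0.961) ωy=+52.45

Key-timestep trajectory:
   step    t(s)  obj.x    obj.z    obj.vx   obj.vz 
     98  0.1972   +0.117  +0.065  +0.866  -0.239
    197  0.3964   +0.377  -0.006  +1.740  -0.479
    296  0.5956   +0.811  -0.126  +2.615  -0.720


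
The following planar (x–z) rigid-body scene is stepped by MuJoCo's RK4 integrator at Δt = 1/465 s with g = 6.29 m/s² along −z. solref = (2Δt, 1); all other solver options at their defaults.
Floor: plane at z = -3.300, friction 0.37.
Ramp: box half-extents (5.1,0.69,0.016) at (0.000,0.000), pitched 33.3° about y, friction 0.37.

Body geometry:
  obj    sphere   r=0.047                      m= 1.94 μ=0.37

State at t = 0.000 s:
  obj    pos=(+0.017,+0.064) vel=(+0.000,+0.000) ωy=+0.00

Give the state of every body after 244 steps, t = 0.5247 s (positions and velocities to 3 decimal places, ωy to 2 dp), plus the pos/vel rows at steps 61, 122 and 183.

State at t = 0.5247 s:
  obj    pos=(+0.301,-0.122) vel=(+1.082,-0.711) ωy=+27.54

Key-timestep trajectory:
   step    t(s)  obj.x    obj.z    obj.vx   obj.vz 
     61  0.1312   +0.035  +0.052  +0.271  -0.178
    122  0.2624   +0.088  +0.018  +0.541  -0.355
    183  0.3935   +0.177  -0.041  +0.811  -0.533


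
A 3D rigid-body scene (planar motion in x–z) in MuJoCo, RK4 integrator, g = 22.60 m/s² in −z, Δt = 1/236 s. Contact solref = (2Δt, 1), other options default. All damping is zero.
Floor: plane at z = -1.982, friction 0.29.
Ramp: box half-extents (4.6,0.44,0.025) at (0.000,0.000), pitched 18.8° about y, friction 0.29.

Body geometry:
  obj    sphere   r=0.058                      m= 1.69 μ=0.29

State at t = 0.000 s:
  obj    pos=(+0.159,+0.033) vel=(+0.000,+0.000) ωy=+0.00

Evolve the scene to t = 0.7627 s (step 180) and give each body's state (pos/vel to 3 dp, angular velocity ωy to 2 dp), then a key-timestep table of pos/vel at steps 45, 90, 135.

State at t = 0.7627 s:
  obj    pos=(+1.592,-0.454) vel=(+3.756,-1.279) ωy=+68.40

Key-timestep trajectory:
   step    t(s)  obj.x    obj.z    obj.vx   obj.vz 
     45  0.1907   +0.249  +0.003  +0.939  -0.320
     90  0.3814   +0.517  -0.088  +1.878  -0.639
    135  0.5720   +0.965  -0.241  +2.817  -0.959


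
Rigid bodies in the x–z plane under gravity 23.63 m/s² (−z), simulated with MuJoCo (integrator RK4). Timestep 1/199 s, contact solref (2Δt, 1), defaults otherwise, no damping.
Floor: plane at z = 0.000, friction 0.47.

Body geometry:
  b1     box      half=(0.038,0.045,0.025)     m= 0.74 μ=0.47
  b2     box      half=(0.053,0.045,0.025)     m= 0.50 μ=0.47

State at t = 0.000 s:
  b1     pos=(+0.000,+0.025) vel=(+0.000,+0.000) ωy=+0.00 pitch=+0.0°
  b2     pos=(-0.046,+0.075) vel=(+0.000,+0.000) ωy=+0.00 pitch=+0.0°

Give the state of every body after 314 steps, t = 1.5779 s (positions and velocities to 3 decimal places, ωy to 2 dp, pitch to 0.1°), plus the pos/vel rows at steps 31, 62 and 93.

State at t = 1.5779 s:
  b1     pos=(+0.000,+0.025) vel=(+0.000,+0.000) ωy=+0.00 pitch=+0.0°
  b2     pos=(-0.100,+0.053) vel=(+0.000,+0.000) ωy=+0.00 pitch=-90.0°

Key-timestep trajectory:
   step    t(s)  b1.x    b1.z    b1.vx   b1.vz   b2.x    b2.z    b2.vx   b2.vz 
     31  0.1558   +0.000  +0.025  +0.000  +0.000   -0.077  +0.058  -0.317  +0.020
     62  0.3116   +0.000  +0.025  +0.000  +0.000   -0.116  +0.058  -0.001  +0.000
     93  0.4673   +0.000  +0.025  +0.000  +0.000   -0.095  +0.055  -0.087  -0.029
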